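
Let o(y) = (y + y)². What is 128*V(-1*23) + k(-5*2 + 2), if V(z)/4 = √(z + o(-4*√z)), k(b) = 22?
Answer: 22 + 512*I*√1495 ≈ 22.0 + 19797.0*I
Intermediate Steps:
o(y) = 4*y² (o(y) = (2*y)² = 4*y²)
V(z) = 4*√65*√z (V(z) = 4*√(z + 4*(-4*√z)²) = 4*√(z + 4*(16*z)) = 4*√(z + 64*z) = 4*√(65*z) = 4*(√65*√z) = 4*√65*√z)
128*V(-1*23) + k(-5*2 + 2) = 128*(4*√65*√(-1*23)) + 22 = 128*(4*√65*√(-23)) + 22 = 128*(4*√65*(I*√23)) + 22 = 128*(4*I*√1495) + 22 = 512*I*√1495 + 22 = 22 + 512*I*√1495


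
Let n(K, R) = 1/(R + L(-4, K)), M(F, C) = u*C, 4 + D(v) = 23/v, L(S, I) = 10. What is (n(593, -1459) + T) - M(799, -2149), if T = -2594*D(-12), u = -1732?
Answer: -10742075045/2898 ≈ -3.7067e+6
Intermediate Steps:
D(v) = -4 + 23/v
M(F, C) = -1732*C
T = 92087/6 (T = -2594*(-4 + 23/(-12)) = -2594*(-4 + 23*(-1/12)) = -2594*(-4 - 23/12) = -2594*(-71/12) = 92087/6 ≈ 15348.)
n(K, R) = 1/(10 + R) (n(K, R) = 1/(R + 10) = 1/(10 + R))
(n(593, -1459) + T) - M(799, -2149) = (1/(10 - 1459) + 92087/6) - (-1732)*(-2149) = (1/(-1449) + 92087/6) - 1*3722068 = (-1/1449 + 92087/6) - 3722068 = 44478019/2898 - 3722068 = -10742075045/2898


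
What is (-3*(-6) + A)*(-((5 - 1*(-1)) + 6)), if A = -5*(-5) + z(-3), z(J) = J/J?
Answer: -528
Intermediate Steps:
z(J) = 1
A = 26 (A = -5*(-5) + 1 = 25 + 1 = 26)
(-3*(-6) + A)*(-((5 - 1*(-1)) + 6)) = (-3*(-6) + 26)*(-((5 - 1*(-1)) + 6)) = (18 + 26)*(-((5 + 1) + 6)) = 44*(-(6 + 6)) = 44*(-1*12) = 44*(-12) = -528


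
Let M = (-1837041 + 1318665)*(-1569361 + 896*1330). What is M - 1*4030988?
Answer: 195776735068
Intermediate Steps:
M = 195780766056 (M = -518376*(-1569361 + 1191680) = -518376*(-377681) = 195780766056)
M - 1*4030988 = 195780766056 - 1*4030988 = 195780766056 - 4030988 = 195776735068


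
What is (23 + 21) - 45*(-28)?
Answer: 1304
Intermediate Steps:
(23 + 21) - 45*(-28) = 44 + 1260 = 1304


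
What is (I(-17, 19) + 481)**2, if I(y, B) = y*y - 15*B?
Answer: 235225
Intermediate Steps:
I(y, B) = y**2 - 15*B
(I(-17, 19) + 481)**2 = (((-17)**2 - 15*19) + 481)**2 = ((289 - 285) + 481)**2 = (4 + 481)**2 = 485**2 = 235225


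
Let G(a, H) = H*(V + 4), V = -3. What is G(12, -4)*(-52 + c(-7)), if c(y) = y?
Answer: 236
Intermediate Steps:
G(a, H) = H (G(a, H) = H*(-3 + 4) = H*1 = H)
G(12, -4)*(-52 + c(-7)) = -4*(-52 - 7) = -4*(-59) = 236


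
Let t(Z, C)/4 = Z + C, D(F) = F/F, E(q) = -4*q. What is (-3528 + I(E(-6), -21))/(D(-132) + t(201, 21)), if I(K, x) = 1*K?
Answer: -3504/889 ≈ -3.9415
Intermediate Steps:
D(F) = 1
t(Z, C) = 4*C + 4*Z (t(Z, C) = 4*(Z + C) = 4*(C + Z) = 4*C + 4*Z)
I(K, x) = K
(-3528 + I(E(-6), -21))/(D(-132) + t(201, 21)) = (-3528 - 4*(-6))/(1 + (4*21 + 4*201)) = (-3528 + 24)/(1 + (84 + 804)) = -3504/(1 + 888) = -3504/889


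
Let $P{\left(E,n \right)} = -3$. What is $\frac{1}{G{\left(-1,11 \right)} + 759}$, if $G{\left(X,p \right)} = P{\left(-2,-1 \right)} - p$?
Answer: $\frac{1}{745} \approx 0.0013423$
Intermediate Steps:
$G{\left(X,p \right)} = -3 - p$
$\frac{1}{G{\left(-1,11 \right)} + 759} = \frac{1}{\left(-3 - 11\right) + 759} = \frac{1}{-14 + 759} = \frac{1}{745}$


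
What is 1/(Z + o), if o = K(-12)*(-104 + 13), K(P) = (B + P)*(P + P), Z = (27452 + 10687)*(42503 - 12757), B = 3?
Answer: 1/1134463038 ≈ 8.8147e-10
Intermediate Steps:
Z = 1134482694 (Z = 38139*29746 = 1134482694)
K(P) = 2*P*(3 + P) (K(P) = (3 + P)*(P + P) = (3 + P)*(2*P) = 2*P*(3 + P))
o = -19656 (o = (2*(-12)*(3 - 12))*(-104 + 13) = (2*(-12)*(-9))*(-91) = 216*(-91) = -19656)
1/(Z + o) = 1/(1134482694 - 19656) = 1/1134463038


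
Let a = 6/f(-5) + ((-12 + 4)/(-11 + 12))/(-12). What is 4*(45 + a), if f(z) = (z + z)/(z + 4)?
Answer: 2776/15 ≈ 185.07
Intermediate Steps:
f(z) = 2*z/(4 + z) (f(z) = (2*z)/(4 + z) = 2*z/(4 + z))
a = 19/15 (a = 6/((2*(-5)/(4 - 5))) + ((-12 + 4)/(-11 + 12))/(-12) = 6/((2*(-5)/(-1))) - 8/1*(-1/12) = 6/((2*(-5)*(-1))) - 8*1*(-1/12) = 6/10 - 8*(-1/12) = 6*(⅒) + ⅔ = ⅗ + ⅔ = 19/15 ≈ 1.2667)
4*(45 + a) = 4*(45 + 19/15) = 4*(694/15) = 2776/15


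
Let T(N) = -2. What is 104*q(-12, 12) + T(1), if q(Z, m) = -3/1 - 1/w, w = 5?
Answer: -1674/5 ≈ -334.80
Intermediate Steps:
q(Z, m) = -16/5 (q(Z, m) = -3/1 - 1/5 = -3*1 - 1*⅕ = -3 - ⅕ = -16/5)
104*q(-12, 12) + T(1) = 104*(-16/5) - 2 = -1664/5 - 2 = -1674/5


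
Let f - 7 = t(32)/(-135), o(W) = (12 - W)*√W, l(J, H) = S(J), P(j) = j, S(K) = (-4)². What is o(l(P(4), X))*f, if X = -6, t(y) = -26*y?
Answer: -28432/135 ≈ -210.61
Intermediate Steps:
S(K) = 16
l(J, H) = 16
o(W) = √W*(12 - W)
f = 1777/135 (f = 7 - 26*32/(-135) = 7 - 832*(-1/135) = 7 + 832/135 = 1777/135 ≈ 13.163)
o(l(P(4), X))*f = (√16*(12 - 1*16))*(1777/135) = (4*(12 - 16))*(1777/135) = (4*(-4))*(1777/135) = -16*1777/135 = -28432/135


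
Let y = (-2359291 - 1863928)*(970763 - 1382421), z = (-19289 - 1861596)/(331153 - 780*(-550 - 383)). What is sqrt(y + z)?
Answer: 3*sqrt(216591698901133012624277)/1058893 ≈ 1.3185e+6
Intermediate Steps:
z = -1880885/1058893 (z = -1880885/(331153 - 780*(-933)) = -1880885/(331153 + 727740) = -1880885/1058893 ≈ -1.7763)
y = 1738521887102 (y = -4223219*(-411658) = 1738521887102)
sqrt(y + z) = sqrt(1738521887102 - 1880885/1058893) = sqrt(1840908656597217201/1058893) = 3*sqrt(216591698901133012624277)/1058893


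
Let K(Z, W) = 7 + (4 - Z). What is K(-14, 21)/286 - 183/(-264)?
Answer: 893/1144 ≈ 0.78059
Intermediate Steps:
K(Z, W) = 11 - Z
K(-14, 21)/286 - 183/(-264) = (11 - 1*(-14))/286 - 183/(-264) = (11 + 14)*(1/286) - 183*(-1/264) = 25*(1/286) + 61/88 = 25/286 + 61/88 = 893/1144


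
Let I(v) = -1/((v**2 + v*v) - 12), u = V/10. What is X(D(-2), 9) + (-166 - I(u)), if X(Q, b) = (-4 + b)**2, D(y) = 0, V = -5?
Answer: -3245/23 ≈ -141.09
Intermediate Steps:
u = -1/2 (u = -5/10 = -5*1/10 = -1/2 ≈ -0.50000)
I(v) = -1/(-12 + 2*v**2) (I(v) = -1/((v**2 + v**2) - 12) = -1/(2*v**2 - 12) = -1/(-12 + 2*v**2))
X(D(-2), 9) + (-166 - I(u)) = (-4 + 9)**2 + (-166 - (-1)/(-12 + 2*(-1/2)**2)) = 5**2 + (-166 - (-1)/(-12 + 2*(1/4))) = 25 + (-166 - (-1)/(-12 + 1/2)) = 25 + (-166 - (-1)/(-23/2)) = 25 + (-166 - (-1)*(-2)/23) = 25 + (-166 - 1*2/23) = 25 + (-166 - 2/23) = 25 - 3820/23 = -3245/23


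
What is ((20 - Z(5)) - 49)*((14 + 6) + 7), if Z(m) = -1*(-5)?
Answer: -918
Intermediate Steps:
Z(m) = 5
((20 - Z(5)) - 49)*((14 + 6) + 7) = ((20 - 1*5) - 49)*((14 + 6) + 7) = ((20 - 5) - 49)*(20 + 7) = (15 - 49)*27 = -34*27 = -918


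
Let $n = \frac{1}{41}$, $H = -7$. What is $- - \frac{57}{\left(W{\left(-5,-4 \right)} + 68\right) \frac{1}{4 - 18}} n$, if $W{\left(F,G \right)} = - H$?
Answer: $- \frac{266}{1025} \approx -0.25951$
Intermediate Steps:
$W{\left(F,G \right)} = 7$ ($W{\left(F,G \right)} = \left(-1\right) \left(-7\right) = 7$)
$n = \frac{1}{41} \approx 0.02439$
$- - \frac{57}{\left(W{\left(-5,-4 \right)} + 68\right) \frac{1}{4 - 18}} n = - \frac{\left(-57\right) \frac{1}{\left(7 + 68\right) \frac{1}{4 - 18}}}{41} = - \frac{\left(-57\right) \frac{1}{75 \frac{1}{-14}}}{41} = - \frac{\left(-57\right) \frac{1}{75 \left(- \frac{1}{14}\right)}}{41} = - \frac{\left(-57\right) \frac{1}{- \frac{75}{14}}}{41} = - \frac{\left(-57\right) \left(- \frac{14}{75}\right)}{41} = - \frac{266}{25 \cdot 41} = \left(-1\right) \frac{266}{1025} = - \frac{266}{1025}$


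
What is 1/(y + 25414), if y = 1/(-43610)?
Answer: 43610/1108304539 ≈ 3.9348e-5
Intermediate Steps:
y = -1/43610 ≈ -2.2931e-5
1/(y + 25414) = 1/(-1/43610 + 25414) = 1/(1108304539/43610) = 43610/1108304539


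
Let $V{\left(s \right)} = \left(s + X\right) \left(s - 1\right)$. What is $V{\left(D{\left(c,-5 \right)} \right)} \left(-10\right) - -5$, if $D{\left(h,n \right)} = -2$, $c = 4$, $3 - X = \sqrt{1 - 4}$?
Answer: $35 - 30 i \sqrt{3} \approx 35.0 - 51.962 i$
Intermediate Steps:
$X = 3 - i \sqrt{3}$ ($X = 3 - \sqrt{1 - 4} = 3 - \sqrt{-3} = 3 - i \sqrt{3} \approx 3.0 - 1.732 i$)
$V{\left(s \right)} = \left(-1 + s\right) \left(3 + s - i \sqrt{3}\right)$ ($V{\left(s \right)} = \left(s + \left(3 - i \sqrt{3}\right)\right) \left(s - 1\right) = \left(3 + s - i \sqrt{3}\right) \left(-1 + s\right) = \left(-1 + s\right) \left(3 + s - i \sqrt{3}\right)$)
$V{\left(D{\left(c,-5 \right)} \right)} \left(-10\right) - -5 = \left(-3 + \left(-2\right)^{2} - -2 + i \sqrt{3} - 2 \left(3 - i \sqrt{3}\right)\right) \left(-10\right) - -5 = \left(-3 + 4 + 2 + i \sqrt{3} - \left(6 - 2 i \sqrt{3}\right)\right) \left(-10\right) + \left(-2 + 7\right) = \left(-3 + 3 i \sqrt{3}\right) \left(-10\right) + 5 = \left(30 - 30 i \sqrt{3}\right) + 5 = 35 - 30 i \sqrt{3}$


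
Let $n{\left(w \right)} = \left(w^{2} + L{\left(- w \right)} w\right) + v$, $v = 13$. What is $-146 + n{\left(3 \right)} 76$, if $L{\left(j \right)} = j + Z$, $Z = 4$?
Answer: $1754$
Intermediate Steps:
$L{\left(j \right)} = 4 + j$ ($L{\left(j \right)} = j + 4 = 4 + j$)
$n{\left(w \right)} = 13 + w^{2} + w \left(4 - w\right)$ ($n{\left(w \right)} = \left(w^{2} + \left(4 - w\right) w\right) + 13 = \left(w^{2} + w \left(4 - w\right)\right) + 13 = 13 + w^{2} + w \left(4 - w\right)$)
$-146 + n{\left(3 \right)} 76 = -146 + \left(13 + 4 \cdot 3\right) 76 = -146 + \left(13 + 12\right) 76 = -146 + 25 \cdot 76 = -146 + 1900 = 1754$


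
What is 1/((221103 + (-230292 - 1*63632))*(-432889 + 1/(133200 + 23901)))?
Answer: 22443/707479887679564 ≈ 3.1722e-11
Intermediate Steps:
1/((221103 + (-230292 - 1*63632))*(-432889 + 1/(133200 + 23901))) = 1/((221103 + (-230292 - 63632))*(-432889 + 1/157101)) = 1/((221103 - 293924)*(-432889 + 1/157101)) = 1/(-72821*(-68007294788/157101)) = 1/(707479887679564/22443) = 22443/707479887679564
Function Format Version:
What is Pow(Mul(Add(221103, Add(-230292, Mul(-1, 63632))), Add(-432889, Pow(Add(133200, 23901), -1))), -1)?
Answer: Rational(22443, 707479887679564) ≈ 3.1722e-11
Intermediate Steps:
Pow(Mul(Add(221103, Add(-230292, Mul(-1, 63632))), Add(-432889, Pow(Add(133200, 23901), -1))), -1) = Pow(Mul(Add(221103, Add(-230292, -63632)), Add(-432889, Pow(157101, -1))), -1) = Pow(Mul(Add(221103, -293924), Add(-432889, Rational(1, 157101))), -1) = Pow(Mul(-72821, Rational(-68007294788, 157101)), -1) = Pow(Rational(707479887679564, 22443), -1) = Rational(22443, 707479887679564)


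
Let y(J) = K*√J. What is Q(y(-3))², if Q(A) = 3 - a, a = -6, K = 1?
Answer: 81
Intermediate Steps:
y(J) = √J (y(J) = 1*√J = √J)
Q(A) = 9 (Q(A) = 3 - 1*(-6) = 3 + 6 = 9)
Q(y(-3))² = 9² = 81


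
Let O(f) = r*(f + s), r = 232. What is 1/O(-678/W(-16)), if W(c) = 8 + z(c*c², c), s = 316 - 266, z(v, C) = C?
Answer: 1/31262 ≈ 3.1988e-5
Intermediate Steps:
s = 50
W(c) = 8 + c
O(f) = 11600 + 232*f (O(f) = 232*(f + 50) = 232*(50 + f) = 11600 + 232*f)
1/O(-678/W(-16)) = 1/(11600 + 232*(-678/(8 - 16))) = 1/(11600 + 232*(-678/(-8))) = 1/(11600 + 232*(-678*(-⅛))) = 1/(11600 + 232*(339/4)) = 1/(11600 + 19662) = 1/31262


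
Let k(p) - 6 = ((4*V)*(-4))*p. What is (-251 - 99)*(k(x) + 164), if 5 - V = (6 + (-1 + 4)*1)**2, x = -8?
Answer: 3345300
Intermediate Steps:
V = -76 (V = 5 - (6 + (-1 + 4)*1)**2 = 5 - (6 + 3*1)**2 = 5 - (6 + 3)**2 = 5 - 1*9**2 = 5 - 1*81 = 5 - 81 = -76)
k(p) = 6 + 1216*p (k(p) = 6 + ((4*(-76))*(-4))*p = 6 + (-304*(-4))*p = 6 + 1216*p)
(-251 - 99)*(k(x) + 164) = (-251 - 99)*((6 + 1216*(-8)) + 164) = -350*((6 - 9728) + 164) = -350*(-9722 + 164) = -350*(-9558) = 3345300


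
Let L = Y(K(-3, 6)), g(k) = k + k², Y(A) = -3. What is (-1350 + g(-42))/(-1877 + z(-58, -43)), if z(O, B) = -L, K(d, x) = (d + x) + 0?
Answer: -186/937 ≈ -0.19851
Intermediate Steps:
K(d, x) = d + x
L = -3
z(O, B) = 3 (z(O, B) = -1*(-3) = 3)
(-1350 + g(-42))/(-1877 + z(-58, -43)) = (-1350 - 42*(1 - 42))/(-1877 + 3) = (-1350 - 42*(-41))/(-1874) = (-1350 + 1722)*(-1/1874) = 372*(-1/1874) = -186/937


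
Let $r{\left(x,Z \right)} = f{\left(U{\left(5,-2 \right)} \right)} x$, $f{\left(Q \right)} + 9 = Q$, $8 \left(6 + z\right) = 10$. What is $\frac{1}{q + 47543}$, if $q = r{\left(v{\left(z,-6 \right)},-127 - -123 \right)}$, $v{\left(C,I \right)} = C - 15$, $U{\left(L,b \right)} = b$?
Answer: $\frac{4}{191041} \approx 2.0938 \cdot 10^{-5}$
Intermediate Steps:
$z = - \frac{19}{4}$ ($z = -6 + \frac{1}{8} \cdot 10 = -6 + \frac{5}{4} = - \frac{19}{4} \approx -4.75$)
$f{\left(Q \right)} = -9 + Q$
$v{\left(C,I \right)} = -15 + C$
$r{\left(x,Z \right)} = - 11 x$ ($r{\left(x,Z \right)} = \left(-9 - 2\right) x = - 11 x$)
$q = \frac{869}{4}$ ($q = - 11 \left(-15 - \frac{19}{4}\right) = \left(-11\right) \left(- \frac{79}{4}\right) = \frac{869}{4} \approx 217.25$)
$\frac{1}{q + 47543} = \frac{1}{\frac{869}{4} + 47543} = \frac{1}{\frac{191041}{4}} = \frac{4}{191041}$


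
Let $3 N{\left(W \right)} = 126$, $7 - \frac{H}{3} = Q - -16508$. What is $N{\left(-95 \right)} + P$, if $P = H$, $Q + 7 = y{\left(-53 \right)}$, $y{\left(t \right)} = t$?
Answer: $-49281$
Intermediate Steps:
$Q = -60$ ($Q = -7 - 53 = -60$)
$H = -49323$ ($H = 21 - 3 \left(-60 - -16508\right) = 21 - 3 \left(-60 + 16508\right) = 21 - 49344 = -49323$)
$P = -49323$
$N{\left(W \right)} = 42$ ($N{\left(W \right)} = \frac{1}{3} \cdot 126 = 42$)
$N{\left(-95 \right)} + P = 42 - 49323 = -49281$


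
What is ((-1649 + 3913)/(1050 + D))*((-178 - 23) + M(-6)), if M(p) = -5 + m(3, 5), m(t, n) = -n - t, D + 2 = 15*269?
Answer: -484496/5083 ≈ -95.317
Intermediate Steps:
D = 4033 (D = -2 + 15*269 = -2 + 4035 = 4033)
M(p) = -13 (M(p) = -5 + (-1*5 - 1*3) = -5 + (-5 - 3) = -5 - 8 = -13)
((-1649 + 3913)/(1050 + D))*((-178 - 23) + M(-6)) = ((-1649 + 3913)/(1050 + 4033))*((-178 - 23) - 13) = (2264/5083)*(-201 - 13) = (2264*(1/5083))*(-214) = (2264/5083)*(-214) = -484496/5083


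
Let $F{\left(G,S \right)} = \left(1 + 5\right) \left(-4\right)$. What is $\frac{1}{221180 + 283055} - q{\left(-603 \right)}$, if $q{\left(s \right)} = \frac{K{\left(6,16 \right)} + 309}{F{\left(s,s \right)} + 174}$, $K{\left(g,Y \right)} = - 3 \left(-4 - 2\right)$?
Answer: $- \frac{10992313}{5042350} \approx -2.18$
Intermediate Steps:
$F{\left(G,S \right)} = -24$ ($F{\left(G,S \right)} = 6 \left(-4\right) = -24$)
$K{\left(g,Y \right)} = 18$ ($K{\left(g,Y \right)} = \left(-3\right) \left(-6\right) = 18$)
$q{\left(s \right)} = \frac{109}{50}$ ($q{\left(s \right)} = \frac{18 + 309}{-24 + 174} = \frac{327}{150} = 327 \cdot \frac{1}{150} = \frac{109}{50}$)
$\frac{1}{221180 + 283055} - q{\left(-603 \right)} = \frac{1}{221180 + 283055} - \frac{109}{50} = \frac{1}{504235} - \frac{109}{50} = - \frac{10992313}{5042350}$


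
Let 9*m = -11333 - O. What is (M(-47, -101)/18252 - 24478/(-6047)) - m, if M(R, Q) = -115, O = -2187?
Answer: 112606365187/110369844 ≈ 1020.3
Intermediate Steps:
m = -9146/9 (m = (-11333 - 1*(-2187))/9 = (-11333 + 2187)/9 = (1/9)*(-9146) = -9146/9 ≈ -1016.2)
(M(-47, -101)/18252 - 24478/(-6047)) - m = (-115/18252 - 24478/(-6047)) - 1*(-9146/9) = (-115*1/18252 - 24478*(-1/6047)) + 9146/9 = (-115/18252 + 24478/6047) + 9146/9 = 446077051/110369844 + 9146/9 = 112606365187/110369844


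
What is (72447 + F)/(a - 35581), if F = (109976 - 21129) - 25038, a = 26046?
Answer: -136256/9535 ≈ -14.290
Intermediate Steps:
F = 63809 (F = 88847 - 25038 = 63809)
(72447 + F)/(a - 35581) = (72447 + 63809)/(26046 - 35581) = 136256/(-9535) = 136256*(-1/9535) = -136256/9535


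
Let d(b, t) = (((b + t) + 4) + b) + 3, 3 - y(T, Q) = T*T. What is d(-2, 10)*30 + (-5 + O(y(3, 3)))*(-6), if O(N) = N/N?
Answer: 414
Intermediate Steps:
y(T, Q) = 3 - T**2 (y(T, Q) = 3 - T*T = 3 - T**2)
O(N) = 1
d(b, t) = 7 + t + 2*b (d(b, t) = ((4 + b + t) + b) + 3 = (4 + t + 2*b) + 3 = 7 + t + 2*b)
d(-2, 10)*30 + (-5 + O(y(3, 3)))*(-6) = (7 + 10 + 2*(-2))*30 + (-5 + 1)*(-6) = (7 + 10 - 4)*30 - 4*(-6) = 13*30 + 24 = 390 + 24 = 414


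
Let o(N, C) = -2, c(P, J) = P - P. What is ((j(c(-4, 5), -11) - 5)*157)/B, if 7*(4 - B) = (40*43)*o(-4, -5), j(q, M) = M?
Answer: -4396/867 ≈ -5.0704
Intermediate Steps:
c(P, J) = 0
B = 3468/7 (B = 4 - 40*43*(-2)/7 = 4 - 1720*(-2)/7 = 4 - ⅐*(-3440) = 4 + 3440/7 = 3468/7 ≈ 495.43)
((j(c(-4, 5), -11) - 5)*157)/B = ((-11 - 5)*157)/(3468/7) = -16*157*(7/3468) = -2512*7/3468 = -4396/867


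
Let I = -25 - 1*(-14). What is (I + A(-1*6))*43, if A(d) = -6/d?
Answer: -430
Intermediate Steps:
I = -11 (I = -25 + 14 = -11)
(I + A(-1*6))*43 = (-11 - 6/((-1*6)))*43 = (-11 - 6/(-6))*43 = (-11 - 6*(-⅙))*43 = (-11 + 1)*43 = -10*43 = -430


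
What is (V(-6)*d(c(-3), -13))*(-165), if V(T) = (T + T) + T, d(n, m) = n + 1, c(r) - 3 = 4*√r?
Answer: 11880 + 11880*I*√3 ≈ 11880.0 + 20577.0*I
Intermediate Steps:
c(r) = 3 + 4*√r
d(n, m) = 1 + n
V(T) = 3*T (V(T) = 2*T + T = 3*T)
(V(-6)*d(c(-3), -13))*(-165) = ((3*(-6))*(1 + (3 + 4*√(-3))))*(-165) = -18*(1 + (3 + 4*(I*√3)))*(-165) = -18*(1 + (3 + 4*I*√3))*(-165) = -18*(4 + 4*I*√3)*(-165) = (-72 - 72*I*√3)*(-165) = 11880 + 11880*I*√3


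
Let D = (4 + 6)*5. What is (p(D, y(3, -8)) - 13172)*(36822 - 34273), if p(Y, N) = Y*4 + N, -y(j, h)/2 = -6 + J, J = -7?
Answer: -32999354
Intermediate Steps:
D = 50 (D = 10*5 = 50)
y(j, h) = 26 (y(j, h) = -2*(-6 - 7) = -2*(-13) = 26)
p(Y, N) = N + 4*Y (p(Y, N) = 4*Y + N = N + 4*Y)
(p(D, y(3, -8)) - 13172)*(36822 - 34273) = ((26 + 4*50) - 13172)*(36822 - 34273) = ((26 + 200) - 13172)*2549 = (226 - 13172)*2549 = -12946*2549 = -32999354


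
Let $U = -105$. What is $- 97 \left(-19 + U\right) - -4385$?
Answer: $16413$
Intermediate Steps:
$- 97 \left(-19 + U\right) - -4385 = - 97 \left(-19 - 105\right) - -4385 = \left(-97\right) \left(-124\right) + 4385 = 12028 + 4385 = 16413$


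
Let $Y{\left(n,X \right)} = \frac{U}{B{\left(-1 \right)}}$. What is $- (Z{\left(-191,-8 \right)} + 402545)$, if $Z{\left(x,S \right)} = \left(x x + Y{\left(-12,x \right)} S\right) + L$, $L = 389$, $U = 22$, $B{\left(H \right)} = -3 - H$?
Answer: $-439503$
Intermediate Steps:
$Y{\left(n,X \right)} = -11$ ($Y{\left(n,X \right)} = \frac{22}{-3 - -1} = \frac{22}{-3 + 1} = \frac{22}{-2} = 22 \left(- \frac{1}{2}\right) = -11$)
$Z{\left(x,S \right)} = 389 + x^{2} - 11 S$ ($Z{\left(x,S \right)} = \left(x x - 11 S\right) + 389 = \left(x^{2} - 11 S\right) + 389 = 389 + x^{2} - 11 S$)
$- (Z{\left(-191,-8 \right)} + 402545) = - (\left(389 + \left(-191\right)^{2} - -88\right) + 402545) = - (\left(389 + 36481 + 88\right) + 402545) = - (36958 + 402545) = \left(-1\right) 439503 = -439503$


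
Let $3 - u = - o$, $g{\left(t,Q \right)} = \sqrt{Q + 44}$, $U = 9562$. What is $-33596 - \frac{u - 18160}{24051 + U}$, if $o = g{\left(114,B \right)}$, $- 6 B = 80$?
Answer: $- \frac{1129244191}{33613} - \frac{2 \sqrt{69}}{100839} \approx -33595.0$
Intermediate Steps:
$B = - \frac{40}{3}$ ($B = \left(- \frac{1}{6}\right) 80 = - \frac{40}{3} \approx -13.333$)
$g{\left(t,Q \right)} = \sqrt{44 + Q}$
$o = \frac{2 \sqrt{69}}{3}$ ($o = \sqrt{44 - \frac{40}{3}} = \sqrt{\frac{92}{3}} = \frac{2 \sqrt{69}}{3} \approx 5.5378$)
$u = 3 + \frac{2 \sqrt{69}}{3}$ ($u = 3 - - \frac{2 \sqrt{69}}{3} = 3 + \frac{2 \sqrt{69}}{3} \approx 8.5378$)
$-33596 - \frac{u - 18160}{24051 + U} = -33596 - \frac{\left(3 + \frac{2 \sqrt{69}}{3}\right) - 18160}{24051 + 9562} = -33596 - \frac{-18157 + \frac{2 \sqrt{69}}{3}}{33613} = -33596 - \left(-18157 + \frac{2 \sqrt{69}}{3}\right) \frac{1}{33613} = -33596 - \left(- \frac{18157}{33613} + \frac{2 \sqrt{69}}{100839}\right) = -33596 + \left(\frac{18157}{33613} - \frac{2 \sqrt{69}}{100839}\right) = - \frac{1129244191}{33613} - \frac{2 \sqrt{69}}{100839}$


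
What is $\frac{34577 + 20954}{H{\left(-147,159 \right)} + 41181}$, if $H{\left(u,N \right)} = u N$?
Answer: $\frac{7933}{2544} \approx 3.1183$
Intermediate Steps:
$H{\left(u,N \right)} = N u$
$\frac{34577 + 20954}{H{\left(-147,159 \right)} + 41181} = \frac{34577 + 20954}{159 \left(-147\right) + 41181} = \frac{55531}{-23373 + 41181} = \frac{55531}{17808} = 55531 \cdot \frac{1}{17808} = \frac{7933}{2544}$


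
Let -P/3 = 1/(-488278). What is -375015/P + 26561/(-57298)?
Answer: -3497308992290781/57298 ≈ -6.1037e+10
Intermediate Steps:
P = 3/488278 (P = -3/(-488278) = -3*(-1/488278) = 3/488278 ≈ 6.1440e-6)
-375015/P + 26561/(-57298) = -375015/3/488278 + 26561/(-57298) = -375015*488278/3 + 26561*(-1/57298) = -61037191390 - 26561/57298 = -3497308992290781/57298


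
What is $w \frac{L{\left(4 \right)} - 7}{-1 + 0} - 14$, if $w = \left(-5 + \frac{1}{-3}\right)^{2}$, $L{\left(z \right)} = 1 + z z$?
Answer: $- \frac{2686}{9} \approx -298.44$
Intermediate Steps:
$L{\left(z \right)} = 1 + z^{2}$
$w = \frac{256}{9}$ ($w = \left(-5 - \frac{1}{3}\right)^{2} = \left(- \frac{16}{3}\right)^{2} = \frac{256}{9} \approx 28.444$)
$w \frac{L{\left(4 \right)} - 7}{-1 + 0} - 14 = \frac{256 \frac{\left(1 + 4^{2}\right) - 7}{-1 + 0}}{9} - 14 = \frac{256 \frac{\left(1 + 16\right) - 7}{-1}}{9} - 14 = \frac{256 \left(17 - 7\right) \left(-1\right)}{9} - 14 = \frac{256 \cdot 10 \left(-1\right)}{9} - 14 = \frac{256}{9} \left(-10\right) - 14 = - \frac{2560}{9} - 14 = - \frac{2686}{9}$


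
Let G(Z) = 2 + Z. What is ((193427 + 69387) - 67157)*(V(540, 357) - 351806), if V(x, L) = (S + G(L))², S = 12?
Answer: -41902881405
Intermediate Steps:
V(x, L) = (14 + L)² (V(x, L) = (12 + (2 + L))² = (14 + L)²)
((193427 + 69387) - 67157)*(V(540, 357) - 351806) = ((193427 + 69387) - 67157)*((14 + 357)² - 351806) = (262814 - 67157)*(371² - 351806) = 195657*(137641 - 351806) = 195657*(-214165) = -41902881405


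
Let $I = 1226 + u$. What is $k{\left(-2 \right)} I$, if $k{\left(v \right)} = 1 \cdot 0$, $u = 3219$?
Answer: $0$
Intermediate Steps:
$k{\left(v \right)} = 0$
$I = 4445$ ($I = 1226 + 3219 = 4445$)
$k{\left(-2 \right)} I = 0 \cdot 4445 = 0$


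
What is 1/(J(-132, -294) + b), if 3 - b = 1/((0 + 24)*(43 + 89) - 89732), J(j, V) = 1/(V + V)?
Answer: 6362454/19076615 ≈ 0.33352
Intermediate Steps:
J(j, V) = 1/(2*V)
b = 259693/86564 (b = 3 - 1/((0 + 24)*(43 + 89) - 89732) = 3 - 1/(24*132 - 89732) = 3 - 1/(3168 - 89732) = 3 - 1/(-86564) = 3 - 1*(-1/86564) = 3 + 1/86564 = 259693/86564 ≈ 3.0000)
1/(J(-132, -294) + b) = 1/((½)/(-294) + 259693/86564) = 1/((½)*(-1/294) + 259693/86564) = 1/(-1/588 + 259693/86564) = 1/(19076615/6362454) = 6362454/19076615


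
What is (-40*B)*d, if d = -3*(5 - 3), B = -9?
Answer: -2160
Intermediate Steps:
d = -6 (d = -3*2 = -6)
(-40*B)*d = -40*(-9)*(-6) = 360*(-6) = -2160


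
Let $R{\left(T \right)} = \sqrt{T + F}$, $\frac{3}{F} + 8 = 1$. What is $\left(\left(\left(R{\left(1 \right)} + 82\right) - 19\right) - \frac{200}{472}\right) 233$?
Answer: $\frac{860236}{59} + \frac{466 \sqrt{7}}{7} \approx 14756.0$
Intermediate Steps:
$F = - \frac{3}{7}$ ($F = \frac{3}{-8 + 1} = \frac{3}{-7} = 3 \left(- \frac{1}{7}\right) = - \frac{3}{7} \approx -0.42857$)
$R{\left(T \right)} = \sqrt{- \frac{3}{7} + T}$ ($R{\left(T \right)} = \sqrt{T - \frac{3}{7}} = \sqrt{- \frac{3}{7} + T}$)
$\left(\left(\left(R{\left(1 \right)} + 82\right) - 19\right) - \frac{200}{472}\right) 233 = \left(\left(\left(\frac{\sqrt{-21 + 49 \cdot 1}}{7} + 82\right) - 19\right) - \frac{200}{472}\right) 233 = \left(\left(\left(\frac{\sqrt{-21 + 49}}{7} + 82\right) - 19\right) - \frac{25}{59}\right) 233 = \left(\left(\left(\frac{\sqrt{28}}{7} + 82\right) - 19\right) - \frac{25}{59}\right) 233 = \left(\left(\left(\frac{2 \sqrt{7}}{7} + 82\right) - 19\right) - \frac{25}{59}\right) 233 = \left(\left(\left(82 + \frac{2 \sqrt{7}}{7}\right) - 19\right) - \frac{25}{59}\right) 233 = \left(\left(63 + \frac{2 \sqrt{7}}{7}\right) - \frac{25}{59}\right) 233 = \left(\frac{3692}{59} + \frac{2 \sqrt{7}}{7}\right) 233 = \frac{860236}{59} + \frac{466 \sqrt{7}}{7}$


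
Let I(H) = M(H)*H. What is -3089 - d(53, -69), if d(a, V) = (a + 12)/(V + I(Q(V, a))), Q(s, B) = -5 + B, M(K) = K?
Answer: -1380796/447 ≈ -3089.0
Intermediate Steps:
I(H) = H² (I(H) = H*H = H²)
d(a, V) = (12 + a)/(V + (-5 + a)²) (d(a, V) = (a + 12)/(V + (-5 + a)²) = (12 + a)/(V + (-5 + a)²))
-3089 - d(53, -69) = -3089 - (12 + 53)/(-69 + (-5 + 53)²) = -3089 - 65/(-69 + 48²) = -3089 - 65/(-69 + 2304) = -3089 - 65/2235 = -3089 - 1*13/447 = -3089 - 13/447 = -1380796/447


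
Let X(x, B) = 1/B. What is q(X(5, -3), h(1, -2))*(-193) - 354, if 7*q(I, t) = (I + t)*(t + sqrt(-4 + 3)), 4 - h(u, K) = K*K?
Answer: -354 + 193*I/21 ≈ -354.0 + 9.1905*I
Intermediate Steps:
h(u, K) = 4 - K**2 (h(u, K) = 4 - K*K = 4 - K**2)
q(I, t) = (I + t)*(I + t)/7 (q(I, t) = ((I + t)*(t + sqrt(-4 + 3)))/7 = ((I + t)*(t + sqrt(-1)))/7 = ((I + t)*(t + I))/7 = ((I + t)*(I + t))/7 = (I + t)*(I + t)/7)
q(X(5, -3), h(1, -2))*(-193) - 354 = ((4 - 1*(-2)**2)**2/7 + (1/7)*I/(-3) + I*(4 - 1*(-2)**2)/7 + (1/7)*(4 - 1*(-2)**2)/(-3))*(-193) - 354 = ((4 - 1*4)**2/7 + (1/7)*I*(-1/3) + I*(4 - 1*4)/7 + (1/7)*(-1/3)*(4 - 1*4))*(-193) - 354 = ((4 - 4)**2/7 - I/21 + I*(4 - 4)/7 + (1/7)*(-1/3)*(4 - 4))*(-193) - 354 = ((1/7)*0**2 - I/21 + (1/7)*I*0 + (1/7)*(-1/3)*0)*(-193) - 354 = ((1/7)*0 - I/21 + 0 + 0)*(-193) - 354 = (0 - I/21 + 0 + 0)*(-193) - 354 = -I/21*(-193) - 354 = 193*I/21 - 354 = -354 + 193*I/21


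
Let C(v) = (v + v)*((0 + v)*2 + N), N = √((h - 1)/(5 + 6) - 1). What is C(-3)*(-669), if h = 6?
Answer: -24084 + 4014*I*√66/11 ≈ -24084.0 + 2964.5*I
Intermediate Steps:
N = I*√66/11 (N = √((6 - 1)/(5 + 6) - 1) = √(5/11 - 1) = √(-6/11) = I*√66/11 ≈ 0.73855*I)
C(v) = 2*v*(2*v + I*√66/11) (C(v) = (v + v)*((0 + v)*2 + I*√66/11) = (2*v)*(v*2 + I*√66/11) = (2*v)*(2*v + I*√66/11) = 2*v*(2*v + I*√66/11))
C(-3)*(-669) = ((2/11)*(-3)*(22*(-3) + I*√66))*(-669) = ((2/11)*(-3)*(-66 + I*√66))*(-669) = (36 - 6*I*√66/11)*(-669) = -24084 + 4014*I*√66/11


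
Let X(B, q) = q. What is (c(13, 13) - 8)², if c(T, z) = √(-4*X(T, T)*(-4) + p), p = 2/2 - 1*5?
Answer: 268 - 32*√51 ≈ 39.474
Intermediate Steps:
p = -4 (p = 2*(½) - 5 = 1 - 5 = -4)
c(T, z) = √(-4 + 16*T) (c(T, z) = √(-4*T*(-4) - 4) = √(16*T - 4) = √(-4 + 16*T))
(c(13, 13) - 8)² = (2*√(-1 + 4*13) - 8)² = (2*√(-1 + 52) - 8)² = (2*√51 - 8)² = (-8 + 2*√51)²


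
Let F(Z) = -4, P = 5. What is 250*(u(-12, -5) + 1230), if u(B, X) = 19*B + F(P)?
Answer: 249500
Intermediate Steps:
u(B, X) = -4 + 19*B (u(B, X) = 19*B - 4 = -4 + 19*B)
250*(u(-12, -5) + 1230) = 250*((-4 + 19*(-12)) + 1230) = 250*((-4 - 228) + 1230) = 250*(-232 + 1230) = 250*998 = 249500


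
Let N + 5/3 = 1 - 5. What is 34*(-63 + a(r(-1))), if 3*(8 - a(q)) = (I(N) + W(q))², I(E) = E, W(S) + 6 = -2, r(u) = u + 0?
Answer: -107644/27 ≈ -3986.8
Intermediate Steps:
r(u) = u
W(S) = -8 (W(S) = -6 - 2 = -8)
N = -17/3 (N = -5/3 + (1 - 5) = -5/3 - 4 = -17/3 ≈ -5.6667)
a(q) = -1465/27 (a(q) = 8 - (-17/3 - 8)²/3 = 8 - (-41/3)²/3 = 8 - ⅓*1681/9 = 8 - 1681/27 = -1465/27)
34*(-63 + a(r(-1))) = 34*(-63 - 1465/27) = 34*(-3166/27) = -107644/27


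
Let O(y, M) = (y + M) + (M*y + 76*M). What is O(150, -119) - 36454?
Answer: -63317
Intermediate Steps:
O(y, M) = y + 77*M + M*y (O(y, M) = (M + y) + (76*M + M*y) = y + 77*M + M*y)
O(150, -119) - 36454 = (150 + 77*(-119) - 119*150) - 36454 = (150 - 9163 - 17850) - 36454 = -26863 - 36454 = -63317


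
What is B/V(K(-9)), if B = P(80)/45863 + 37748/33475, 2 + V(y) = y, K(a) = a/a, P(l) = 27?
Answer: -1732140349/1535263925 ≈ -1.1282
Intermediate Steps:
K(a) = 1
V(y) = -2 + y
B = 1732140349/1535263925 (B = 27/45863 + 37748/33475 = 1732140349/1535263925 ≈ 1.1282)
B/V(K(-9)) = 1732140349/(1535263925*(-2 + 1)) = (1732140349/1535263925)/(-1) = (1732140349/1535263925)*(-1) = -1732140349/1535263925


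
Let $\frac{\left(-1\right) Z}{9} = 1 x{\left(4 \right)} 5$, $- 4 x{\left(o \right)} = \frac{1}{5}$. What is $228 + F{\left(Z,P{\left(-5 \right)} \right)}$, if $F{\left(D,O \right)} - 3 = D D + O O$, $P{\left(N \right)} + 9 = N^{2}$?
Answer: $\frac{7873}{16} \approx 492.06$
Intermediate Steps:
$x{\left(o \right)} = - \frac{1}{20}$ ($x{\left(o \right)} = - \frac{1}{4 \cdot 5} = \left(- \frac{1}{4}\right) \frac{1}{5} = - \frac{1}{20}$)
$P{\left(N \right)} = -9 + N^{2}$
$Z = \frac{9}{4}$ ($Z = - 9 \cdot 1 \left(- \frac{1}{20}\right) 5 = - 9 \left(\left(- \frac{1}{20}\right) 5\right) = \left(-9\right) \left(- \frac{1}{4}\right) = \frac{9}{4} \approx 2.25$)
$F{\left(D,O \right)} = 3 + D^{2} + O^{2}$ ($F{\left(D,O \right)} = 3 + \left(D D + O O\right) = 3 + \left(D^{2} + O^{2}\right) = 3 + D^{2} + O^{2}$)
$228 + F{\left(Z,P{\left(-5 \right)} \right)} = 228 + \left(3 + \left(\frac{9}{4}\right)^{2} + \left(-9 + \left(-5\right)^{2}\right)^{2}\right) = 228 + \left(3 + \frac{81}{16} + \left(-9 + 25\right)^{2}\right) = 228 + \left(3 + \frac{81}{16} + 16^{2}\right) = 228 + \left(3 + \frac{81}{16} + 256\right) = 228 + \frac{4225}{16} = \frac{7873}{16}$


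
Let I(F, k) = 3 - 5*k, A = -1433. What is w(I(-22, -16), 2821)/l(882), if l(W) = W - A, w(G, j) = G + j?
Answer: 2904/2315 ≈ 1.2544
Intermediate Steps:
l(W) = 1433 + W (l(W) = W - 1*(-1433) = W + 1433 = 1433 + W)
w(I(-22, -16), 2821)/l(882) = ((3 - 5*(-16)) + 2821)/(1433 + 882) = ((3 + 80) + 2821)/2315 = (83 + 2821)*(1/2315) = 2904*(1/2315) = 2904/2315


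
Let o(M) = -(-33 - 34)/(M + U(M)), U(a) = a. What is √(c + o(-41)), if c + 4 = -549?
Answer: I*√3723866/82 ≈ 23.533*I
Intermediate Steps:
c = -553 (c = -4 - 549 = -553)
o(M) = 67/(2*M) (o(M) = -(-33 - 34)/(M + M) = -(-67)/(2*M) = 67/(2*M))
√(c + o(-41)) = √(-553 + (67/2)/(-41)) = √(-553 + (67/2)*(-1/41)) = √(-553 - 67/82) = √(-45413/82) = I*√3723866/82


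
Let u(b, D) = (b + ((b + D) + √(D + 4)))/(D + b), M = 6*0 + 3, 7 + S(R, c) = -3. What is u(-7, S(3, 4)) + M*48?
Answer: 2472/17 - I*√6/17 ≈ 145.41 - 0.14409*I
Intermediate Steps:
S(R, c) = -10 (S(R, c) = -7 - 3 = -10)
M = 3 (M = 0 + 3 = 3)
u(b, D) = (D + √(4 + D) + 2*b)/(D + b) (u(b, D) = (b + ((D + b) + √(4 + D)))/(D + b) = (b + (D + b + √(4 + D)))/(D + b) = (D + √(4 + D) + 2*b)/(D + b))
u(-7, S(3, 4)) + M*48 = (-10 + √(4 - 10) + 2*(-7))/(-10 - 7) + 3*48 = (-10 + √(-6) - 14)/(-17) + 144 = -(-10 + I*√6 - 14)/17 + 144 = -(-24 + I*√6)/17 + 144 = (24/17 - I*√6/17) + 144 = 2472/17 - I*√6/17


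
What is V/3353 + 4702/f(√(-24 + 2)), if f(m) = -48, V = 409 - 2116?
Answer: -7923871/80472 ≈ -98.467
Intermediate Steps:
V = -1707
V/3353 + 4702/f(√(-24 + 2)) = -1707/3353 + 4702/(-48) = -1707*1/3353 + 4702*(-1/48) = -1707/3353 - 2351/24 = -7923871/80472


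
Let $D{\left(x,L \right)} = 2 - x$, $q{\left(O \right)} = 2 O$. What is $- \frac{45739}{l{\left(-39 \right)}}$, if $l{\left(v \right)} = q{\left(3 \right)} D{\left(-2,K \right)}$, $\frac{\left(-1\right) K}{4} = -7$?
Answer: $- \frac{45739}{24} \approx -1905.8$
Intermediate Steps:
$K = 28$ ($K = \left(-4\right) \left(-7\right) = 28$)
$l{\left(v \right)} = 24$ ($l{\left(v \right)} = 2 \cdot 3 \left(2 - -2\right) = 6 \left(2 + 2\right) = 6 \cdot 4 = 24$)
$- \frac{45739}{l{\left(-39 \right)}} = - \frac{45739}{24}$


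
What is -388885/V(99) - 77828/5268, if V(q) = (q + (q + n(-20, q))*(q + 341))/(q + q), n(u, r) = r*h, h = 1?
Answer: -1041464707/1160277 ≈ -897.60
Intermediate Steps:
n(u, r) = r (n(u, r) = r*1 = r)
V(q) = (q + 2*q*(341 + q))/(2*q) (V(q) = (q + (q + q)*(q + 341))/(q + q) = (q + (2*q)*(341 + q))/((2*q)) = (q + 2*q*(341 + q))*(1/(2*q)) = (q + 2*q*(341 + q))/(2*q))
-388885/V(99) - 77828/5268 = -388885/(683/2 + 99) - 77828/5268 = -388885/881/2 - 77828*1/5268 = -388885*2/881 - 19457/1317 = -777770/881 - 19457/1317 = -1041464707/1160277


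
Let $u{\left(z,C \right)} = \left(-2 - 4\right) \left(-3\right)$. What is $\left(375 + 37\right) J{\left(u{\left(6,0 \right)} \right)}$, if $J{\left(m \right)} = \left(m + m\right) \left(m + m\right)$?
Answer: $533952$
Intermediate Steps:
$u{\left(z,C \right)} = 18$ ($u{\left(z,C \right)} = \left(-6\right) \left(-3\right) = 18$)
$J{\left(m \right)} = 4 m^{2}$ ($J{\left(m \right)} = 2 m 2 m = 4 m^{2}$)
$\left(375 + 37\right) J{\left(u{\left(6,0 \right)} \right)} = \left(375 + 37\right) 4 \cdot 18^{2} = 412 \cdot 4 \cdot 324 = 412 \cdot 1296 = 533952$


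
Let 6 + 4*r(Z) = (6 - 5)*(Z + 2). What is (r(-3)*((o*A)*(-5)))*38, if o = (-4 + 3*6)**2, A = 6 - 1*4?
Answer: 130340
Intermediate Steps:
A = 2 (A = 6 - 4 = 2)
r(Z) = -1 + Z/4 (r(Z) = -3/2 + ((6 - 5)*(Z + 2))/4 = -3/2 + (1*(2 + Z))/4 = -3/2 + (2 + Z)/4 = -3/2 + (1/2 + Z/4) = -1 + Z/4)
o = 196 (o = (-4 + 18)**2 = 14**2 = 196)
(r(-3)*((o*A)*(-5)))*38 = ((-1 + (1/4)*(-3))*((196*2)*(-5)))*38 = ((-1 - 3/4)*(392*(-5)))*38 = -7/4*(-1960)*38 = 3430*38 = 130340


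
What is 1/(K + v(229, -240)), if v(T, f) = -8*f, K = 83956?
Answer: 1/85876 ≈ 1.1645e-5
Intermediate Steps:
1/(K + v(229, -240)) = 1/(83956 - 8*(-240)) = 1/(83956 + 1920) = 1/85876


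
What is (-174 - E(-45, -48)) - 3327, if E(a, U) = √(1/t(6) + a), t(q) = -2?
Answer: -3501 - I*√182/2 ≈ -3501.0 - 6.7454*I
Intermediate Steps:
E(a, U) = √(-½ + a) (E(a, U) = √(1/(-2) + a) = √(-½ + a))
(-174 - E(-45, -48)) - 3327 = (-174 - √(-2 + 4*(-45))/2) - 3327 = (-174 - √(-2 - 180)/2) - 3327 = (-174 - √(-182)/2) - 3327 = (-174 - I*√182/2) - 3327 = -3501 - I*√182/2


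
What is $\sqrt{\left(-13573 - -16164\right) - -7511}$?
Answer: $\sqrt{10102} \approx 100.51$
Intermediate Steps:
$\sqrt{\left(-13573 - -16164\right) - -7511} = \sqrt{\left(-13573 + 16164\right) + 7511} = \sqrt{2591 + 7511} = \sqrt{10102}$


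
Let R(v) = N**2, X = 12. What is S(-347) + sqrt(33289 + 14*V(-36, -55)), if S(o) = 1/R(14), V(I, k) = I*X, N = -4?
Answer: 1/16 + sqrt(27241) ≈ 165.11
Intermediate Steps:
V(I, k) = 12*I (V(I, k) = I*12 = 12*I)
R(v) = 16 (R(v) = (-4)**2 = 16)
S(o) = 1/16
S(-347) + sqrt(33289 + 14*V(-36, -55)) = 1/16 + sqrt(33289 + 14*(12*(-36))) = 1/16 + sqrt(33289 + 14*(-432)) = 1/16 + sqrt(33289 - 6048) = 1/16 + sqrt(27241)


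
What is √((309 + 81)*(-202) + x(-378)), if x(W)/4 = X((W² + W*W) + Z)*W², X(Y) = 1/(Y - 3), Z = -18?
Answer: 2*I*√3646445511027/13607 ≈ 280.67*I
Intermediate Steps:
X(Y) = 1/(-3 + Y)
x(W) = 4*W²/(-21 + 2*W²) (x(W) = 4*(W²/(-3 + ((W² + W*W) - 18))) = 4*(W²/(-3 + ((W² + W²) - 18))) = 4*(W²/(-3 + (2*W² - 18))) = 4*(W²/(-3 + (-18 + 2*W²))) = 4*(W²/(-21 + 2*W²)) = 4*W²/(-21 + 2*W²))
√((309 + 81)*(-202) + x(-378)) = √((309 + 81)*(-202) + 4*(-378)²/(-21 + 2*(-378)²)) = √(390*(-202) + 4*142884/(-21 + 2*142884)) = √(-78780 + 4*142884/(-21 + 285768)) = √(-78780 + 4*142884/285747) = √(-78780 + 4*142884*(1/285747)) = √(-78780 + 27216/13607) = √(-1071932244/13607) = 2*I*√3646445511027/13607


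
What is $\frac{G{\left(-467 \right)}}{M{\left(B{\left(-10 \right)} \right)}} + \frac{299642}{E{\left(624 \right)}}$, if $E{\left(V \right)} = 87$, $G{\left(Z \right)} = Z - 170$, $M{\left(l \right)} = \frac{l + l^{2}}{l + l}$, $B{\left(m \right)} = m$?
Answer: $\frac{935872}{261} \approx 3585.7$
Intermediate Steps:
$M{\left(l \right)} = \frac{l + l^{2}}{2 l}$
$G{\left(Z \right)} = -170 + Z$
$\frac{G{\left(-467 \right)}}{M{\left(B{\left(-10 \right)} \right)}} + \frac{299642}{E{\left(624 \right)}} = \frac{-170 - 467}{\frac{1}{2} + \frac{1}{2} \left(-10\right)} + \frac{299642}{87} = - \frac{637}{\frac{1}{2} - 5} + 299642 \cdot \frac{1}{87} = - \frac{637}{- \frac{9}{2}} + \frac{299642}{87} = \left(-637\right) \left(- \frac{2}{9}\right) + \frac{299642}{87} = \frac{1274}{9} + \frac{299642}{87} = \frac{935872}{261}$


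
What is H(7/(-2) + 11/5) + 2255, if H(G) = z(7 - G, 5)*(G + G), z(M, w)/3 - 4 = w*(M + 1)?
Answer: 18611/10 ≈ 1861.1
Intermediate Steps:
z(M, w) = 12 + 3*w*(1 + M) (z(M, w) = 12 + 3*(w*(M + 1)) = 12 + 3*(w*(1 + M)) = 12 + 3*w*(1 + M))
H(G) = 2*G*(132 - 15*G) (H(G) = (12 + 3*5 + 3*(7 - G)*5)*(G + G) = (12 + 15 + (105 - 15*G))*(2*G) = (132 - 15*G)*(2*G) = 2*G*(132 - 15*G))
H(7/(-2) + 11/5) + 2255 = 6*(7/(-2) + 11/5)*(44 - 5*(7/(-2) + 11/5)) + 2255 = 6*(7*(-½) + 11*(⅕))*(44 - 5*(7*(-½) + 11*(⅕))) + 2255 = 6*(-7/2 + 11/5)*(44 - 5*(-7/2 + 11/5)) + 2255 = 6*(-13/10)*(44 - 5*(-13/10)) + 2255 = 6*(-13/10)*(44 + 13/2) + 2255 = 6*(-13/10)*(101/2) + 2255 = -3939/10 + 2255 = 18611/10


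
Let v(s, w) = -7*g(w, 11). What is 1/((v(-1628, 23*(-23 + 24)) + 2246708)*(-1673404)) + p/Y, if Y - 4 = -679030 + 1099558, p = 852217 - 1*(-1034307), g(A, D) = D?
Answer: 1773106791147612911/395249753035175892 ≈ 4.4860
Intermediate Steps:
v(s, w) = -77 (v(s, w) = -7*11 = -77)
p = 1886524 (p = 852217 + 1034307 = 1886524)
Y = 420532 (Y = 4 + (-679030 + 1099558) = 4 + 420528 = 420532)
1/((v(-1628, 23*(-23 + 24)) + 2246708)*(-1673404)) + p/Y = 1/((-77 + 2246708)*(-1673404)) + 1886524/420532 = -1/1673404/2246631 + 1886524*(1/420532) = (1/2246631)*(-1/1673404) + 471631/105133 = -1/3759521301924 + 471631/105133 = 1773106791147612911/395249753035175892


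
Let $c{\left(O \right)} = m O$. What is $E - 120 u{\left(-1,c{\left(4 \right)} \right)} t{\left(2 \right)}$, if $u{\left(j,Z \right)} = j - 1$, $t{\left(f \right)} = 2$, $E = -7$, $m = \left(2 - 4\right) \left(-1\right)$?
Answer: $473$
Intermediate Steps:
$m = 2$ ($m = \left(-2\right) \left(-1\right) = 2$)
$c{\left(O \right)} = 2 O$
$u{\left(j,Z \right)} = -1 + j$
$E - 120 u{\left(-1,c{\left(4 \right)} \right)} t{\left(2 \right)} = -7 - 120 \left(-1 - 1\right) 2 = -7 - 120 \left(\left(-2\right) 2\right) = -7 - -480 = -7 + 480 = 473$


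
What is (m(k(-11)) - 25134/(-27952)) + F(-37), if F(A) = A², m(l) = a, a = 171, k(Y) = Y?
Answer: 21535607/13976 ≈ 1540.9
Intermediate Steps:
m(l) = 171
(m(k(-11)) - 25134/(-27952)) + F(-37) = (171 - 25134/(-27952)) + (-37)² = (171 - 25134*(-1/27952)) + 1369 = (171 + 12567/13976) + 1369 = 2402463/13976 + 1369 = 21535607/13976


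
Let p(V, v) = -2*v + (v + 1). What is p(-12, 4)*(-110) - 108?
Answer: 222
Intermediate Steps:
p(V, v) = 1 - v (p(V, v) = -2*v + (1 + v) = 1 - v)
p(-12, 4)*(-110) - 108 = (1 - 1*4)*(-110) - 108 = (1 - 4)*(-110) - 108 = -3*(-110) - 108 = 330 - 108 = 222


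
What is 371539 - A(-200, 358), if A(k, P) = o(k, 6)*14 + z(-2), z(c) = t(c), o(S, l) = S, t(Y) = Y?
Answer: 374341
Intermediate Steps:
z(c) = c
A(k, P) = -2 + 14*k (A(k, P) = k*14 - 2 = 14*k - 2 = -2 + 14*k)
371539 - A(-200, 358) = 371539 - (-2 + 14*(-200)) = 371539 - (-2 - 2800) = 371539 - 1*(-2802) = 371539 + 2802 = 374341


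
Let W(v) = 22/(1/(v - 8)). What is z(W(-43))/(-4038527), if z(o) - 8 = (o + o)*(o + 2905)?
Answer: 4001044/4038527 ≈ 0.99072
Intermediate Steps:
W(v) = -176 + 22*v (W(v) = 22/(1/(-8 + v)) = 22*(-8 + v) = -176 + 22*v)
z(o) = 8 + 2*o*(2905 + o) (z(o) = 8 + (o + o)*(o + 2905) = 8 + (2*o)*(2905 + o) = 8 + 2*o*(2905 + o))
z(W(-43))/(-4038527) = (8 + 2*(-176 + 22*(-43))² + 5810*(-176 + 22*(-43)))/(-4038527) = (8 + 2*(-176 - 946)² + 5810*(-176 - 946))*(-1/4038527) = (8 + 2*(-1122)² + 5810*(-1122))*(-1/4038527) = (8 + 2*1258884 - 6518820)*(-1/4038527) = (8 + 2517768 - 6518820)*(-1/4038527) = -4001044*(-1/4038527) = 4001044/4038527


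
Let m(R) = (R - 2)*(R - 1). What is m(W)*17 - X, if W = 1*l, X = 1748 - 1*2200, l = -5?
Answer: 1166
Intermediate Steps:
X = -452 (X = 1748 - 2200 = -452)
W = -5 (W = 1*(-5) = -5)
m(R) = (-1 + R)*(-2 + R) (m(R) = (-2 + R)*(-1 + R) = (-1 + R)*(-2 + R))
m(W)*17 - X = (2 + (-5)² - 3*(-5))*17 - 1*(-452) = (2 + 25 + 15)*17 + 452 = 42*17 + 452 = 714 + 452 = 1166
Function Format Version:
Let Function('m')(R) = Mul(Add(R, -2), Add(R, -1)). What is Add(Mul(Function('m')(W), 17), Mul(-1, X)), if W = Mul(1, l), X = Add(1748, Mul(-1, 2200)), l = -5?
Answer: 1166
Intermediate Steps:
X = -452 (X = Add(1748, -2200) = -452)
W = -5 (W = Mul(1, -5) = -5)
Function('m')(R) = Mul(Add(-1, R), Add(-2, R)) (Function('m')(R) = Mul(Add(-2, R), Add(-1, R)) = Mul(Add(-1, R), Add(-2, R)))
Add(Mul(Function('m')(W), 17), Mul(-1, X)) = Add(Mul(Add(2, Pow(-5, 2), Mul(-3, -5)), 17), Mul(-1, -452)) = Add(Mul(Add(2, 25, 15), 17), 452) = Add(Mul(42, 17), 452) = Add(714, 452) = 1166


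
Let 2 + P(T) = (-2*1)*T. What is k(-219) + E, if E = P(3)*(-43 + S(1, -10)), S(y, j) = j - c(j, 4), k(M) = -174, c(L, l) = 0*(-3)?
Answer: 250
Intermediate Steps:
P(T) = -2 - 2*T (P(T) = -2 + (-2*1)*T = -2 - 2*T)
c(L, l) = 0
S(y, j) = j (S(y, j) = j - 1*0 = j + 0 = j)
E = 424 (E = (-2 - 2*3)*(-43 - 10) = (-2 - 6)*(-53) = -8*(-53) = 424)
k(-219) + E = -174 + 424 = 250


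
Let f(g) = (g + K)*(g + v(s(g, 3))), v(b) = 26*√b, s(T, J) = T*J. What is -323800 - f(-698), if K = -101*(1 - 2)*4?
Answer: -529012 + 7644*I*√2094 ≈ -5.2901e+5 + 3.4979e+5*I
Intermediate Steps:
s(T, J) = J*T
K = 404 (K = -(-101)*4 = -101*(-4) = 404)
f(g) = (404 + g)*(g + 26*√3*√g) (f(g) = (g + 404)*(g + 26*√(3*g)) = (404 + g)*(g + 26*(√3*√g)) = (404 + g)*(g + 26*√3*√g))
-323800 - f(-698) = -323800 - ((-698)² + 404*(-698) + 26*√3*(-698)^(3/2) + 10504*√3*√(-698)) = -323800 - (487204 - 281992 + 26*√3*(-698*I*√698) + 10504*√3*(I*√698)) = -323800 - (487204 - 281992 - 18148*I*√2094 + 10504*I*√2094) = -323800 - (205212 - 7644*I*√2094) = -323800 + (-205212 + 7644*I*√2094) = -529012 + 7644*I*√2094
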